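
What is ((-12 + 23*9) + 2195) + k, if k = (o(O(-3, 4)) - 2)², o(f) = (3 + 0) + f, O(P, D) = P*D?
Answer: 2511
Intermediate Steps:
O(P, D) = D*P
o(f) = 3 + f
k = 121 (k = ((3 + 4*(-3)) - 2)² = ((3 - 12) - 2)² = (-9 - 2)² = (-11)² = 121)
((-12 + 23*9) + 2195) + k = ((-12 + 23*9) + 2195) + 121 = ((-12 + 207) + 2195) + 121 = (195 + 2195) + 121 = 2390 + 121 = 2511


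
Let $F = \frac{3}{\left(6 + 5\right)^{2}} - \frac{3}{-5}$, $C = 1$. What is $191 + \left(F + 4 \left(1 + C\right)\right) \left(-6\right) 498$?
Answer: $- \frac{15475829}{605} \approx -25580.0$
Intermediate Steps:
$F = \frac{378}{605}$ ($F = \frac{3}{11^{2}} - - \frac{3}{5} = \frac{3}{121} + \frac{3}{5} = \frac{378}{605} \approx 0.62479$)
$191 + \left(F + 4 \left(1 + C\right)\right) \left(-6\right) 498 = 191 + \left(\frac{378}{605} + 4 \left(1 + 1\right)\right) \left(-6\right) 498 = 191 + \left(\frac{378}{605} + 4 \cdot 2\right) \left(-6\right) 498 = 191 + \left(\frac{378}{605} + 8\right) \left(-6\right) 498 = 191 + \frac{5218}{605} \left(-6\right) 498 = 191 - \frac{15591384}{605} = - \frac{15475829}{605}$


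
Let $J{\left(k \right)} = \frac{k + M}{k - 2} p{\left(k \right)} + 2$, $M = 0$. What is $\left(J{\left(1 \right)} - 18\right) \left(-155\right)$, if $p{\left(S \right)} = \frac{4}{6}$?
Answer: $\frac{7750}{3} \approx 2583.3$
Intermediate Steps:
$p{\left(S \right)} = \frac{2}{3}$ ($p{\left(S \right)} = 4 \cdot \frac{1}{6} = \frac{2}{3}$)
$J{\left(k \right)} = 2 + \frac{2 k}{3 \left(-2 + k\right)}$ ($J{\left(k \right)} = \frac{k + 0}{k - 2} \cdot \frac{2}{3} + 2 = \frac{k}{-2 + k} \frac{2}{3} + 2 = \frac{2 k}{3 \left(-2 + k\right)} + 2 = 2 + \frac{2 k}{3 \left(-2 + k\right)}$)
$\left(J{\left(1 \right)} - 18\right) \left(-155\right) = \left(\frac{4 \left(-3 + 2 \cdot 1\right)}{3 \left(-2 + 1\right)} - 18\right) \left(-155\right) = \left(\frac{4 \left(-3 + 2\right)}{3 \left(-1\right)} - 18\right) \left(-155\right) = \left(\frac{4}{3} \left(-1\right) \left(-1\right) - 18\right) \left(-155\right) = \left(\frac{4}{3} - 18\right) \left(-155\right) = \left(- \frac{50}{3}\right) \left(-155\right) = \frac{7750}{3}$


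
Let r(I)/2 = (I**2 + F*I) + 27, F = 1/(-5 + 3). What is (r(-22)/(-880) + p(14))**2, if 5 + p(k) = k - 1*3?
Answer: 1121481/48400 ≈ 23.171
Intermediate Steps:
F = -1/2 (F = 1/(-2) = -1/2 ≈ -0.50000)
r(I) = 54 - I + 2*I**2 (r(I) = 2*((I**2 - I/2) + 27) = 2*(27 + I**2 - I/2) = 54 - I + 2*I**2)
p(k) = -8 + k (p(k) = -5 + (k - 1*3) = -5 + (k - 3) = -5 + (-3 + k) = -8 + k)
(r(-22)/(-880) + p(14))**2 = ((54 - 1*(-22) + 2*(-22)**2)/(-880) + (-8 + 14))**2 = ((54 + 22 + 2*484)*(-1/880) + 6)**2 = ((54 + 22 + 968)*(-1/880) + 6)**2 = (1044*(-1/880) + 6)**2 = (-261/220 + 6)**2 = (1059/220)**2 = 1121481/48400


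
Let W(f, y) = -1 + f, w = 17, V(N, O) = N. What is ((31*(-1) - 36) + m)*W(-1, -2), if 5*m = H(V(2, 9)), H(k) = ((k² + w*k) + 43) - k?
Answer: 512/5 ≈ 102.40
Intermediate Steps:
H(k) = 43 + k² + 16*k (H(k) = ((k² + 17*k) + 43) - k = (43 + k² + 17*k) - k = 43 + k² + 16*k)
m = 79/5 (m = (43 + 2² + 16*2)/5 = (43 + 4 + 32)/5 = (⅕)*79 = 79/5 ≈ 15.800)
((31*(-1) - 36) + m)*W(-1, -2) = ((31*(-1) - 36) + 79/5)*(-1 - 1) = ((-31 - 36) + 79/5)*(-2) = (-67 + 79/5)*(-2) = -256/5*(-2) = 512/5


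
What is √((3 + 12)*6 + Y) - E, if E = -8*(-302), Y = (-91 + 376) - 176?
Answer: -2416 + √199 ≈ -2401.9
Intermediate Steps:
Y = 109 (Y = 285 - 176 = 109)
E = 2416
√((3 + 12)*6 + Y) - E = √((3 + 12)*6 + 109) - 1*2416 = √(15*6 + 109) - 2416 = √(90 + 109) - 2416 = √199 - 2416 = -2416 + √199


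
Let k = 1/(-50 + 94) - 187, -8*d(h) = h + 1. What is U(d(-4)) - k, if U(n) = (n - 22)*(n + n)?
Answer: 60107/352 ≈ 170.76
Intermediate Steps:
d(h) = -⅛ - h/8 (d(h) = -(h + 1)/8 = -(1 + h)/8 = -⅛ - h/8)
U(n) = 2*n*(-22 + n) (U(n) = (-22 + n)*(2*n) = 2*n*(-22 + n))
k = -8227/44 (k = 1/44 - 187 = -8227/44 ≈ -186.98)
U(d(-4)) - k = 2*(-⅛ - ⅛*(-4))*(-22 + (-⅛ - ⅛*(-4))) - 1*(-8227/44) = 2*(-⅛ + ½)*(-22 + (-⅛ + ½)) + 8227/44 = 2*(3/8)*(-22 + 3/8) + 8227/44 = 2*(3/8)*(-173/8) + 8227/44 = -519/32 + 8227/44 = 60107/352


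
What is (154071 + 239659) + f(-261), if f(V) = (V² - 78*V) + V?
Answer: 481948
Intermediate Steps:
f(V) = V² - 77*V
(154071 + 239659) + f(-261) = (154071 + 239659) - 261*(-77 - 261) = 393730 - 261*(-338) = 393730 + 88218 = 481948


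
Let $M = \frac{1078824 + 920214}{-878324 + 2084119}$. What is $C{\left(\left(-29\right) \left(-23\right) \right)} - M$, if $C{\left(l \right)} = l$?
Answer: $\frac{802266227}{1205795} \approx 665.34$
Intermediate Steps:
$M = \frac{1999038}{1205795} \approx 1.6579$
$C{\left(\left(-29\right) \left(-23\right) \right)} - M = \left(-29\right) \left(-23\right) - \frac{1999038}{1205795} = 667 - \frac{1999038}{1205795} = \frac{802266227}{1205795}$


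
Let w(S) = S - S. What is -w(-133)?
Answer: 0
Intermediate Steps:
w(S) = 0
-w(-133) = -1*0 = 0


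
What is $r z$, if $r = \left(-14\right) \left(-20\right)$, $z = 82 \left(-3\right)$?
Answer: $-68880$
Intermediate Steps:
$z = -246$
$r = 280$
$r z = 280 \left(-246\right) = -68880$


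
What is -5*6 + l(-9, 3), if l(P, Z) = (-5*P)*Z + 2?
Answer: 107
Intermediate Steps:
l(P, Z) = 2 - 5*P*Z (l(P, Z) = -5*P*Z + 2 = 2 - 5*P*Z)
-5*6 + l(-9, 3) = -5*6 + (2 - 5*(-9)*3) = -30 + (2 + 135) = -30 + 137 = 107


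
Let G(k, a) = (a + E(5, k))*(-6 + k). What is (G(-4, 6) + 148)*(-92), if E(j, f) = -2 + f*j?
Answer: -28336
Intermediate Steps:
G(k, a) = (-6 + k)*(-2 + a + 5*k) (G(k, a) = (a + (-2 + k*5))*(-6 + k) = (a + (-2 + 5*k))*(-6 + k) = (-2 + a + 5*k)*(-6 + k) = (-6 + k)*(-2 + a + 5*k))
(G(-4, 6) + 148)*(-92) = ((12 - 32*(-4) - 6*6 + 5*(-4)**2 + 6*(-4)) + 148)*(-92) = ((12 + 128 - 36 + 5*16 - 24) + 148)*(-92) = ((12 + 128 - 36 + 80 - 24) + 148)*(-92) = (160 + 148)*(-92) = 308*(-92) = -28336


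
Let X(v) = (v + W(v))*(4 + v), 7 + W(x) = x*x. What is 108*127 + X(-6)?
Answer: 13670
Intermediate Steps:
W(x) = -7 + x² (W(x) = -7 + x*x = -7 + x²)
X(v) = (4 + v)*(-7 + v + v²) (X(v) = (v + (-7 + v²))*(4 + v) = (-7 + v + v²)*(4 + v) = (4 + v)*(-7 + v + v²))
108*127 + X(-6) = 108*127 + (-28 + (-6)³ - 3*(-6) + 5*(-6)²) = 13716 + (-28 - 216 + 18 + 5*36) = 13716 + (-28 - 216 + 18 + 180) = 13716 - 46 = 13670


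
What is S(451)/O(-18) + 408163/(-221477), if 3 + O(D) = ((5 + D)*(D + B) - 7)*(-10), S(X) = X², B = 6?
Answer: -45658030636/330665161 ≈ -138.08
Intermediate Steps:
O(D) = 67 - 10*(5 + D)*(6 + D) (O(D) = -3 + ((5 + D)*(D + 6) - 7)*(-10) = -3 + ((5 + D)*(6 + D) - 7)*(-10) = -3 + (-7 + (5 + D)*(6 + D))*(-10) = -3 + (70 - 10*(5 + D)*(6 + D)) = 67 - 10*(5 + D)*(6 + D))
S(451)/O(-18) + 408163/(-221477) = 451²/(-233 - 110*(-18) - 10*(-18)²) + 408163/(-221477) = 203401/(-233 + 1980 - 10*324) + 408163*(-1/221477) = 203401/(-233 + 1980 - 3240) - 408163/221477 = 203401/(-1493) - 408163/221477 = 203401*(-1/1493) - 408163/221477 = -203401/1493 - 408163/221477 = -45658030636/330665161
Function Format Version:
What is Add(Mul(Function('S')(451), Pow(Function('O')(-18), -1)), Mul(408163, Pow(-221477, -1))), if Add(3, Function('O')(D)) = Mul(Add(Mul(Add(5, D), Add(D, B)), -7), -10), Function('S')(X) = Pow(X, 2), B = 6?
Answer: Rational(-45658030636, 330665161) ≈ -138.08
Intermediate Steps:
Function('O')(D) = Add(67, Mul(-10, Add(5, D), Add(6, D))) (Function('O')(D) = Add(-3, Mul(Add(Mul(Add(5, D), Add(D, 6)), -7), -10)) = Add(-3, Mul(Add(Mul(Add(5, D), Add(6, D)), -7), -10)) = Add(-3, Mul(Add(-7, Mul(Add(5, D), Add(6, D))), -10)) = Add(-3, Add(70, Mul(-10, Add(5, D), Add(6, D)))) = Add(67, Mul(-10, Add(5, D), Add(6, D))))
Add(Mul(Function('S')(451), Pow(Function('O')(-18), -1)), Mul(408163, Pow(-221477, -1))) = Add(Mul(Pow(451, 2), Pow(Add(-233, Mul(-110, -18), Mul(-10, Pow(-18, 2))), -1)), Mul(408163, Pow(-221477, -1))) = Add(Mul(203401, Pow(Add(-233, 1980, Mul(-10, 324)), -1)), Mul(408163, Rational(-1, 221477))) = Add(Mul(203401, Pow(Add(-233, 1980, -3240), -1)), Rational(-408163, 221477)) = Add(Mul(203401, Pow(-1493, -1)), Rational(-408163, 221477)) = Add(Mul(203401, Rational(-1, 1493)), Rational(-408163, 221477)) = Add(Rational(-203401, 1493), Rational(-408163, 221477)) = Rational(-45658030636, 330665161)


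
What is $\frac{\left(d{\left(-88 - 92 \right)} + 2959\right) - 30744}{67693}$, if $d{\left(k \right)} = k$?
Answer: $- \frac{27965}{67693} \approx -0.41312$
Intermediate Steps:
$\frac{\left(d{\left(-88 - 92 \right)} + 2959\right) - 30744}{67693} = \frac{\left(\left(-88 - 92\right) + 2959\right) - 30744}{67693} = \left(\left(\left(-88 - 92\right) + 2959\right) - 30744\right) \frac{1}{67693} = \left(\left(-180 + 2959\right) - 30744\right) \frac{1}{67693} = \left(2779 - 30744\right) \frac{1}{67693} = \left(-27965\right) \frac{1}{67693} = - \frac{27965}{67693}$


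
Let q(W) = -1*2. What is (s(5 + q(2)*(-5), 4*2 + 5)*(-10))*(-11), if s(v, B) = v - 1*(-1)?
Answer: 1760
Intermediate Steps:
q(W) = -2
s(v, B) = 1 + v (s(v, B) = v + 1 = 1 + v)
(s(5 + q(2)*(-5), 4*2 + 5)*(-10))*(-11) = ((1 + (5 - 2*(-5)))*(-10))*(-11) = ((1 + (5 + 10))*(-10))*(-11) = ((1 + 15)*(-10))*(-11) = (16*(-10))*(-11) = -160*(-11) = 1760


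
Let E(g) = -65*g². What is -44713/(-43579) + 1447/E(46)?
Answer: 6086767207/5993855660 ≈ 1.0155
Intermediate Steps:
-44713/(-43579) + 1447/E(46) = -44713/(-43579) + 1447/((-65*46²)) = -44713*(-1/43579) + 1447/((-65*2116)) = 44713/43579 + 1447/(-137540) = 44713/43579 + 1447*(-1/137540) = 44713/43579 - 1447/137540 = 6086767207/5993855660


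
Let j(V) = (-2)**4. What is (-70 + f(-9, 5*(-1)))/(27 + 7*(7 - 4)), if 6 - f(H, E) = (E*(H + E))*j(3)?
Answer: -74/3 ≈ -24.667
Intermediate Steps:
j(V) = 16
f(H, E) = 6 - 16*E*(E + H) (f(H, E) = 6 - E*(H + E)*16 = 6 - E*(E + H)*16 = 6 - 16*E*(E + H))
(-70 + f(-9, 5*(-1)))/(27 + 7*(7 - 4)) = (-70 + (6 - 16*(5*(-1))**2 - 16*5*(-1)*(-9)))/(27 + 7*(7 - 4)) = (-70 + (6 - 16*(-5)**2 - 16*(-5)*(-9)))/(27 + 7*3) = (-70 + (6 - 16*25 - 720))/(27 + 21) = (-70 + (6 - 400 - 720))/48 = (-70 - 1114)/48 = (1/48)*(-1184) = -74/3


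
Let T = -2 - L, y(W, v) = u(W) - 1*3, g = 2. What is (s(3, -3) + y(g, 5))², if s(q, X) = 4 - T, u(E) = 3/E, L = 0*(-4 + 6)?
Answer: 81/4 ≈ 20.250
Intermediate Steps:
L = 0 (L = 0*2 = 0)
y(W, v) = -3 + 3/W (y(W, v) = 3/W - 1*3 = 3/W - 3 = -3 + 3/W)
T = -2 (T = -2 - 1*0 = -2 + 0 = -2)
s(q, X) = 6 (s(q, X) = 4 - 1*(-2) = 4 + 2 = 6)
(s(3, -3) + y(g, 5))² = (6 + (-3 + 3/2))² = (6 - 3/2)² = (9/2)² = 81/4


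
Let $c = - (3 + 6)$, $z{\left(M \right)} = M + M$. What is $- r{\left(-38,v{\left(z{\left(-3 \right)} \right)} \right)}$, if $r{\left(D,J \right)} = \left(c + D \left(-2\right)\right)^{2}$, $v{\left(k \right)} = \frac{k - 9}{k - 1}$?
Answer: $-4489$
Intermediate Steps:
$z{\left(M \right)} = 2 M$
$c = -9$ ($c = \left(-1\right) 9 = -9$)
$v{\left(k \right)} = \frac{-9 + k}{-1 + k}$
$r{\left(D,J \right)} = \left(-9 - 2 D\right)^{2}$ ($r{\left(D,J \right)} = \left(-9 + D \left(-2\right)\right)^{2} = \left(-9 - 2 D\right)^{2}$)
$- r{\left(-38,v{\left(z{\left(-3 \right)} \right)} \right)} = - \left(9 + 2 \left(-38\right)\right)^{2} = - \left(9 - 76\right)^{2} = - \left(-67\right)^{2} = \left(-1\right) 4489 = -4489$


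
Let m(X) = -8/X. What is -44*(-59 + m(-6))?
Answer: 7612/3 ≈ 2537.3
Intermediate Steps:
-44*(-59 + m(-6)) = -44*(-59 - 8/(-6)) = -44*(-59 - 8*(-⅙)) = -44*(-59 + 4/3) = -44*(-173/3) = 7612/3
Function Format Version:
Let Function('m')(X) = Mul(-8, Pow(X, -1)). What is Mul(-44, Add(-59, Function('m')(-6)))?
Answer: Rational(7612, 3) ≈ 2537.3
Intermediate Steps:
Mul(-44, Add(-59, Function('m')(-6))) = Mul(-44, Add(-59, Mul(-8, Pow(-6, -1)))) = Mul(-44, Add(-59, Mul(-8, Rational(-1, 6)))) = Mul(-44, Add(-59, Rational(4, 3))) = Mul(-44, Rational(-173, 3)) = Rational(7612, 3)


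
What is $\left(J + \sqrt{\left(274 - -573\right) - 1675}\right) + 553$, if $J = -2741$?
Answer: $-2188 + 6 i \sqrt{23} \approx -2188.0 + 28.775 i$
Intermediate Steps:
$\left(J + \sqrt{\left(274 - -573\right) - 1675}\right) + 553 = \left(-2741 + \sqrt{\left(274 - -573\right) - 1675}\right) + 553 = \left(-2741 + \sqrt{\left(274 + 573\right) - 1675}\right) + 553 = \left(-2741 + \sqrt{847 - 1675}\right) + 553 = \left(-2741 + \sqrt{-828}\right) + 553 = \left(-2741 + 6 i \sqrt{23}\right) + 553 = -2188 + 6 i \sqrt{23}$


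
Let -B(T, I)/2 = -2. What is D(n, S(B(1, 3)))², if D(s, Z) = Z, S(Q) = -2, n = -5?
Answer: 4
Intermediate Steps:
B(T, I) = 4 (B(T, I) = -2*(-2) = 4)
D(n, S(B(1, 3)))² = (-2)² = 4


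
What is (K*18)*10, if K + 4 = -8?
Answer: -2160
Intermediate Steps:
K = -12 (K = -4 - 8 = -12)
(K*18)*10 = -12*18*10 = -216*10 = -2160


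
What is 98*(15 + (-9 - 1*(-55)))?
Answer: 5978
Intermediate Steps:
98*(15 + (-9 - 1*(-55))) = 98*(15 + (-9 + 55)) = 98*(15 + 46) = 98*61 = 5978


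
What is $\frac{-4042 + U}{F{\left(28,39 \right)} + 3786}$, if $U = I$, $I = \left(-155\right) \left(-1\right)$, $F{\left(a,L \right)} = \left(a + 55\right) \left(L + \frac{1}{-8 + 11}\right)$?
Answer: $- \frac{11661}{21152} \approx -0.5513$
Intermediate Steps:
$F{\left(a,L \right)} = \left(55 + a\right) \left(\frac{1}{3} + L\right)$ ($F{\left(a,L \right)} = \left(55 + a\right) \left(L + \frac{1}{3}\right) = \left(55 + a\right) \left(\frac{1}{3} + L\right)$)
$I = 155$
$U = 155$
$\frac{-4042 + U}{F{\left(28,39 \right)} + 3786} = \frac{-4042 + 155}{\left(\frac{55}{3} + 55 \cdot 39 + \frac{1}{3} \cdot 28 + 39 \cdot 28\right) + 3786} = - \frac{3887}{\left(\frac{55}{3} + 2145 + \frac{28}{3} + 1092\right) + 3786} = - \frac{3887}{\frac{9794}{3} + 3786} = - \frac{3887}{\frac{21152}{3}} = \left(-3887\right) \frac{3}{21152} = - \frac{11661}{21152}$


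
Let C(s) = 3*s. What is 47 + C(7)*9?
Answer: 236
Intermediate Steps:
47 + C(7)*9 = 47 + (3*7)*9 = 47 + 21*9 = 47 + 189 = 236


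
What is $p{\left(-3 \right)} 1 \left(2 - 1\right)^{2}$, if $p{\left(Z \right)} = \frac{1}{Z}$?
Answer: $- \frac{1}{3} \approx -0.33333$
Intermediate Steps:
$p{\left(-3 \right)} 1 \left(2 - 1\right)^{2} = \frac{1}{-3} \cdot 1 \left(2 - 1\right)^{2} = \left(- \frac{1}{3}\right) 1 \cdot 1^{2} = \left(- \frac{1}{3}\right) 1 = - \frac{1}{3}$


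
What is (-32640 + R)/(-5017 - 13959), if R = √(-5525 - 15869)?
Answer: 1020/593 - I*√21394/18976 ≈ 1.7201 - 0.007708*I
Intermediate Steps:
R = I*√21394 (R = √(-21394) = I*√21394 ≈ 146.27*I)
(-32640 + R)/(-5017 - 13959) = (-32640 + I*√21394)/(-5017 - 13959) = (-32640 + I*√21394)/(-18976) = (-32640 + I*√21394)*(-1/18976) = 1020/593 - I*√21394/18976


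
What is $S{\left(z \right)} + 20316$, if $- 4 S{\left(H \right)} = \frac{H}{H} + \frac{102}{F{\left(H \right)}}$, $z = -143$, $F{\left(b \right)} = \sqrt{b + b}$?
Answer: $\frac{81263}{4} + \frac{51 i \sqrt{286}}{572} \approx 20316.0 + 1.5078 i$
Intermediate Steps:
$F{\left(b \right)} = \sqrt{2} \sqrt{b}$ ($F{\left(b \right)} = \sqrt{2 b} = \sqrt{2} \sqrt{b}$)
$S{\left(H \right)} = - \frac{1}{4} - \frac{51 \sqrt{2}}{4 \sqrt{H}}$ ($S{\left(H \right)} = - \frac{\frac{H}{H} + \frac{102}{\sqrt{2} \sqrt{H}}}{4} = - \frac{1 + 102 \frac{\sqrt{2}}{2 \sqrt{H}}}{4} = - \frac{1 + \frac{51 \sqrt{2}}{\sqrt{H}}}{4} = - \frac{1}{4} - \frac{51 \sqrt{2}}{4 \sqrt{H}}$)
$S{\left(z \right)} + 20316 = \left(- \frac{1}{4} - \frac{51 \sqrt{2}}{4 i \sqrt{143}}\right) + 20316 = \left(- \frac{1}{4} - \frac{51 \sqrt{2} \left(- \frac{i \sqrt{143}}{143}\right)}{4}\right) + 20316 = \left(- \frac{1}{4} + \frac{51 i \sqrt{286}}{572}\right) + 20316 = \frac{81263}{4} + \frac{51 i \sqrt{286}}{572}$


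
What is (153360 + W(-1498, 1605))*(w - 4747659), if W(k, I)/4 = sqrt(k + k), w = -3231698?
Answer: -1223714189520 - 63834856*I*sqrt(749) ≈ -1.2237e+12 - 1.747e+9*I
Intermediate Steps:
W(k, I) = 4*sqrt(2)*sqrt(k) (W(k, I) = 4*sqrt(k + k) = 4*sqrt(2*k) = 4*(sqrt(2)*sqrt(k)) = 4*sqrt(2)*sqrt(k))
(153360 + W(-1498, 1605))*(w - 4747659) = (153360 + 4*sqrt(2)*sqrt(-1498))*(-3231698 - 4747659) = (153360 + 4*sqrt(2)*(I*sqrt(1498)))*(-7979357) = (153360 + 8*I*sqrt(749))*(-7979357) = -1223714189520 - 63834856*I*sqrt(749)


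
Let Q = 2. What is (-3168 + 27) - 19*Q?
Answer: -3179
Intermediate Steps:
(-3168 + 27) - 19*Q = (-3168 + 27) - 19*2 = -3141 - 38 = -3179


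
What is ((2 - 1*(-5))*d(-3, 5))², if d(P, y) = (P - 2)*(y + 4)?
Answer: 99225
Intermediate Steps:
d(P, y) = (-2 + P)*(4 + y)
((2 - 1*(-5))*d(-3, 5))² = ((2 - 1*(-5))*(-8 - 2*5 + 4*(-3) - 3*5))² = ((2 + 5)*(-8 - 10 - 12 - 15))² = (7*(-45))² = (-315)² = 99225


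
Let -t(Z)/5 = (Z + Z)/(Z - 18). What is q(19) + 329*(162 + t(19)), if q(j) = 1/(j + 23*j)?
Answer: -4200671/456 ≈ -9212.0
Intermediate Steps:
t(Z) = -10*Z/(-18 + Z) (t(Z) = -5*(Z + Z)/(Z - 18) = -5*2*Z/(-18 + Z) = -10*Z/(-18 + Z))
q(j) = 1/(24*j)
q(19) + 329*(162 + t(19)) = (1/24)/19 + 329*(162 - 10*19/(-18 + 19)) = (1/24)*(1/19) + 329*(162 - 10*19/1) = 1/456 + 329*(162 - 10*19*1) = 1/456 + 329*(162 - 190) = 1/456 + 329*(-28) = 1/456 - 9212 = -4200671/456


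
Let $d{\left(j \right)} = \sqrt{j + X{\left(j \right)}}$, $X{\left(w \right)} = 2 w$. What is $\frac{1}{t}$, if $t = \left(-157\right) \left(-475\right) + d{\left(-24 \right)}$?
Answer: $\frac{74575}{5561430697} - \frac{6 i \sqrt{2}}{5561430697} \approx 1.3409 \cdot 10^{-5} - 1.5257 \cdot 10^{-9} i$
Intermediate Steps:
$d{\left(j \right)} = \sqrt{3} \sqrt{j}$ ($d{\left(j \right)} = \sqrt{j + 2 j} = \sqrt{3 j} = \sqrt{3} \sqrt{j}$)
$t = 74575 + 6 i \sqrt{2}$ ($t = \left(-157\right) \left(-475\right) + \sqrt{3} \sqrt{-24} = 74575 + \sqrt{3} \cdot 2 i \sqrt{6} = 74575 + 6 i \sqrt{2} \approx 74575.0 + 8.4853 i$)
$\frac{1}{t} = \frac{1}{74575 + 6 i \sqrt{2}}$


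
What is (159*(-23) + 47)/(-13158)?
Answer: 1805/6579 ≈ 0.27436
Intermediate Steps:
(159*(-23) + 47)/(-13158) = (-3657 + 47)*(-1/13158) = -3610*(-1/13158) = 1805/6579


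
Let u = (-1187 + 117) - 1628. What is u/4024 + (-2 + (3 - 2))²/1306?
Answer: -879891/1313836 ≈ -0.66971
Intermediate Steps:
u = -2698 (u = -1070 - 1628 = -2698)
u/4024 + (-2 + (3 - 2))²/1306 = -2698/4024 + (-2 + (3 - 2))²/1306 = -2698*1/4024 + (-2 + 1)²*(1/1306) = -1349/2012 + (-1)²*(1/1306) = -1349/2012 + 1*(1/1306) = -1349/2012 + 1/1306 = -879891/1313836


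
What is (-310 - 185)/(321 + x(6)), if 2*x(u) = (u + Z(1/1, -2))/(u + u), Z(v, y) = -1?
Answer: -11880/7709 ≈ -1.5411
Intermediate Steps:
x(u) = (-1 + u)/(4*u) (x(u) = ((u - 1)/(u + u))/2 = ((-1 + u)/((2*u)))/2 = ((-1 + u)*(1/(2*u)))/2 = ((-1 + u)/(2*u))/2 = (-1 + u)/(4*u))
(-310 - 185)/(321 + x(6)) = (-310 - 185)/(321 + (¼)*(-1 + 6)/6) = -495/(321 + (¼)*(⅙)*5) = -495/(321 + 5/24) = -495/7709/24 = -495*24/7709 = -11880/7709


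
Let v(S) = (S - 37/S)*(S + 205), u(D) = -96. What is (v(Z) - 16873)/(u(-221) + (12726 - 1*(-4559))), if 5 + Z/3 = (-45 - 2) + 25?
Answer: -2175689/1392309 ≈ -1.5626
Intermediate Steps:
Z = -81 (Z = -15 + 3*((-45 - 2) + 25) = -15 + 3*(-47 + 25) = -15 + 3*(-22) = -15 - 66 = -81)
v(S) = (205 + S)*(S - 37/S) (v(S) = (S - 37/S)*(205 + S) = (205 + S)*(S - 37/S))
(v(Z) - 16873)/(u(-221) + (12726 - 1*(-4559))) = ((-37 + (-81)**2 - 7585/(-81) + 205*(-81)) - 16873)/(-96 + (12726 - 1*(-4559))) = ((-37 + 6561 - 7585*(-1/81) - 16605) - 16873)/(-96 + (12726 + 4559)) = ((-37 + 6561 + 7585/81 - 16605) - 16873)/(-96 + 17285) = (-808976/81 - 16873)/17189 = -2175689/81*1/17189 = -2175689/1392309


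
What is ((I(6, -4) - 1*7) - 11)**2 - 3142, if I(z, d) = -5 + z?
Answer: -2853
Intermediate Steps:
((I(6, -4) - 1*7) - 11)**2 - 3142 = (((-5 + 6) - 1*7) - 11)**2 - 3142 = ((1 - 7) - 11)**2 - 3142 = (-6 - 11)**2 - 3142 = (-17)**2 - 3142 = 289 - 3142 = -2853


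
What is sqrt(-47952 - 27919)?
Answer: I*sqrt(75871) ≈ 275.45*I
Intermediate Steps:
sqrt(-47952 - 27919) = sqrt(-75871) = I*sqrt(75871)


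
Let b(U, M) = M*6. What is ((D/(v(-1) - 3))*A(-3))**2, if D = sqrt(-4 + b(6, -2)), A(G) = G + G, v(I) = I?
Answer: -36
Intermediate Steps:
A(G) = 2*G
b(U, M) = 6*M
D = 4*I (D = sqrt(-4 + 6*(-2)) = sqrt(-4 - 12) = sqrt(-16) = 4*I ≈ 4.0*I)
((D/(v(-1) - 3))*A(-3))**2 = (((4*I)/(-1 - 3))*(2*(-3)))**2 = (((4*I)/(-4))*(-6))**2 = (((4*I)*(-1/4))*(-6))**2 = (-I*(-6))**2 = (6*I)**2 = -36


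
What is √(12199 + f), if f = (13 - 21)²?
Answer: √12263 ≈ 110.74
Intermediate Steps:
f = 64 (f = (-8)² = 64)
√(12199 + f) = √(12199 + 64) = √12263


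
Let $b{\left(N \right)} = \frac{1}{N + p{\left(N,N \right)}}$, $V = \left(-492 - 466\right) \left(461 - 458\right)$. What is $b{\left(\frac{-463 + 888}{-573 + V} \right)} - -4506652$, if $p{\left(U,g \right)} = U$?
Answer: $\frac{3830650753}{850} \approx 4.5066 \cdot 10^{6}$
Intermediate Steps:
$V = -2874$ ($V = \left(-958\right) 3 = -2874$)
$b{\left(N \right)} = \frac{1}{2 N}$ ($b{\left(N \right)} = \frac{1}{N + N} = \frac{1}{2 N}$)
$b{\left(\frac{-463 + 888}{-573 + V} \right)} - -4506652 = \frac{1}{2 \frac{-463 + 888}{-573 - 2874}} - -4506652 = \frac{1}{2 \frac{425}{-3447}} + 4506652 = \frac{1}{2 \cdot 425 \left(- \frac{1}{3447}\right)} + 4506652 = \frac{1}{2 \left(- \frac{425}{3447}\right)} + 4506652 = \frac{1}{2} \left(- \frac{3447}{425}\right) + 4506652 = - \frac{3447}{850} + 4506652 = \frac{3830650753}{850}$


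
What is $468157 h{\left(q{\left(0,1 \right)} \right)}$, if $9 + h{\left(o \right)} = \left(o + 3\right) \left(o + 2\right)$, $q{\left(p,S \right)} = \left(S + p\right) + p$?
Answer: $1404471$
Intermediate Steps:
$q{\left(p,S \right)} = S + 2 p$
$h{\left(o \right)} = -9 + \left(2 + o\right) \left(3 + o\right)$ ($h{\left(o \right)} = -9 + \left(o + 3\right) \left(o + 2\right) = -9 + \left(3 + o\right) \left(2 + o\right) = -9 + \left(2 + o\right) \left(3 + o\right)$)
$468157 h{\left(q{\left(0,1 \right)} \right)} = 468157 \left(-3 + \left(1 + 2 \cdot 0\right)^{2} + 5 \left(1 + 2 \cdot 0\right)\right) = 468157 \left(-3 + \left(1 + 0\right)^{2} + 5 \left(1 + 0\right)\right) = 468157 \left(-3 + 1^{2} + 5 \cdot 1\right) = 468157 \left(-3 + 1 + 5\right) = 468157 \cdot 3 = 1404471$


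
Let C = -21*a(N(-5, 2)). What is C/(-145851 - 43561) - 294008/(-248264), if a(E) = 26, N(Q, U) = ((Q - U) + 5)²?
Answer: 3489012215/2939011298 ≈ 1.1871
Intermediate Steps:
N(Q, U) = (5 + Q - U)²
C = -546 (C = -21*26 = -546)
C/(-145851 - 43561) - 294008/(-248264) = -546/(-145851 - 43561) - 294008/(-248264) = -546/(-189412) - 294008*(-1/248264) = -546*(-1/189412) + 36751/31033 = 273/94706 + 36751/31033 = 3489012215/2939011298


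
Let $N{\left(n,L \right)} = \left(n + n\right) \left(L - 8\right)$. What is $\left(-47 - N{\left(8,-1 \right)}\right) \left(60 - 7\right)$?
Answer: $5141$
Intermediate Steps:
$N{\left(n,L \right)} = 2 n \left(-8 + L\right)$
$\left(-47 - N{\left(8,-1 \right)}\right) \left(60 - 7\right) = \left(-47 - 2 \cdot 8 \left(-8 - 1\right)\right) \left(60 - 7\right) = \left(-47 - 2 \cdot 8 \left(-9\right)\right) 53 = \left(-47 - -144\right) 53 = \left(-47 + 144\right) 53 = 97 \cdot 53 = 5141$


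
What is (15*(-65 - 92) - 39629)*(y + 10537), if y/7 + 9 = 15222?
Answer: -4913303552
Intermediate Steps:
y = 106491 (y = -63 + 7*15222 = -63 + 106554 = 106491)
(15*(-65 - 92) - 39629)*(y + 10537) = (15*(-65 - 92) - 39629)*(106491 + 10537) = (15*(-157) - 39629)*117028 = (-2355 - 39629)*117028 = -41984*117028 = -4913303552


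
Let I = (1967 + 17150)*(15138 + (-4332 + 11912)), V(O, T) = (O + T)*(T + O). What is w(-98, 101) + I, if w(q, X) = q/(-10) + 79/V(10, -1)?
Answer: 175891506794/405 ≈ 4.3430e+8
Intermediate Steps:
V(O, T) = (O + T)² (V(O, T) = (O + T)*(O + T) = (O + T)²)
w(q, X) = 79/81 - q/10 (w(q, X) = q/(-10) + 79/((10 - 1)²) = q*(-⅒) + 79/(9²) = -q/10 + 79/81 = 79/81 - q/10)
I = 434300006 (I = 19117*(15138 + 7580) = 19117*22718 = 434300006)
w(-98, 101) + I = (79/81 - ⅒*(-98)) + 434300006 = (79/81 + 49/5) + 434300006 = 4364/405 + 434300006 = 175891506794/405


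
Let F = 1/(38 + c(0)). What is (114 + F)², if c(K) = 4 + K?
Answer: 22934521/1764 ≈ 13001.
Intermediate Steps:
F = 1/42 (F = 1/(38 + (4 + 0)) = 1/(38 + 4) = 1/42 ≈ 0.023810)
(114 + F)² = (114 + 1/42)² = (4789/42)² = 22934521/1764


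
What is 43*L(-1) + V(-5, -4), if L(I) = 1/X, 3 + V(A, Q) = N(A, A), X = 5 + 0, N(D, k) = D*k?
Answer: 153/5 ≈ 30.600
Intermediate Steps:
X = 5
V(A, Q) = -3 + A² (V(A, Q) = -3 + A*A = -3 + A²)
L(I) = ⅕ (L(I) = 1/5 = ⅕)
43*L(-1) + V(-5, -4) = 43*(⅕) + (-3 + (-5)²) = 43/5 + (-3 + 25) = 43/5 + 22 = 153/5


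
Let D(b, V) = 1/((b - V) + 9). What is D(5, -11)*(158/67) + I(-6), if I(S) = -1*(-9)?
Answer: 15233/1675 ≈ 9.0943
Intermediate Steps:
D(b, V) = 1/(9 + b - V)
I(S) = 9
D(5, -11)*(158/67) + I(-6) = (158/67)/(9 + 5 - 1*(-11)) + 9 = (158*(1/67))/(9 + 5 + 11) + 9 = (158/67)/25 + 9 = (1/25)*(158/67) + 9 = 158/1675 + 9 = 15233/1675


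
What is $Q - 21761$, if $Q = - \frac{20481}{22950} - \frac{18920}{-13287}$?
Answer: $- \frac{17146161131}{787950} \approx -21760.0$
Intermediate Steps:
$Q = \frac{418819}{787950}$ ($Q = \left(-20481\right) \frac{1}{22950} - - \frac{440}{309} = - \frac{6827}{7650} + \frac{440}{309} = \frac{418819}{787950} \approx 0.53153$)
$Q - 21761 = \frac{418819}{787950} - 21761 = - \frac{17146161131}{787950}$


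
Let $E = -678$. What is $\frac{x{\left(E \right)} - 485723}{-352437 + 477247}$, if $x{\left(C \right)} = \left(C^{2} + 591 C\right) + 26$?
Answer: $- \frac{426711}{124810} \approx -3.4189$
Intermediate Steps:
$x{\left(C \right)} = 26 + C^{2} + 591 C$
$\frac{x{\left(E \right)} - 485723}{-352437 + 477247} = \frac{\left(26 + \left(-678\right)^{2} + 591 \left(-678\right)\right) - 485723}{-352437 + 477247} = \frac{\left(26 + 459684 - 400698\right) - 485723}{124810} = \left(59012 - 485723\right) \frac{1}{124810} = \left(-426711\right) \frac{1}{124810} = - \frac{426711}{124810}$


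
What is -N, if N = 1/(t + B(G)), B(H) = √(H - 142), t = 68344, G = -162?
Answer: I/(4*(√19 - 17086*I)) ≈ -1.4632e-5 + 3.7328e-9*I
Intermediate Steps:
B(H) = √(-142 + H)
N = 1/(68344 + 4*I*√19) (N = 1/(68344 + √(-142 - 162)) = 1/(68344 + √(-304)) = 1/(68344 + 4*I*√19) ≈ 1.4632e-5 - 3.73e-9*I)
-N = -(8543/583862830 - I*√19/1167725660) = -8543/583862830 + I*√19/1167725660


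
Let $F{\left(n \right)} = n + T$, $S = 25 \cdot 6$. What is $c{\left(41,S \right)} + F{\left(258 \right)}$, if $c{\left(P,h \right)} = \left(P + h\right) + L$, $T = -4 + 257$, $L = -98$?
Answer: $604$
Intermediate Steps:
$S = 150$
$T = 253$
$c{\left(P,h \right)} = -98 + P + h$ ($c{\left(P,h \right)} = \left(P + h\right) - 98 = -98 + P + h$)
$F{\left(n \right)} = 253 + n$ ($F{\left(n \right)} = n + 253 = 253 + n$)
$c{\left(41,S \right)} + F{\left(258 \right)} = \left(-98 + 41 + 150\right) + \left(253 + 258\right) = 93 + 511 = 604$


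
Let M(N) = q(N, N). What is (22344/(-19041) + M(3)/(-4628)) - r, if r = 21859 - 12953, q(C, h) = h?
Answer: -261638584281/29373916 ≈ -8907.2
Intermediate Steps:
M(N) = N
r = 8906
(22344/(-19041) + M(3)/(-4628)) - r = (22344/(-19041) + 3/(-4628)) - 1*8906 = (22344*(-1/19041) + 3*(-1/4628)) - 8906 = (-7448/6347 - 3/4628) - 8906 = -34488385/29373916 - 8906 = -261638584281/29373916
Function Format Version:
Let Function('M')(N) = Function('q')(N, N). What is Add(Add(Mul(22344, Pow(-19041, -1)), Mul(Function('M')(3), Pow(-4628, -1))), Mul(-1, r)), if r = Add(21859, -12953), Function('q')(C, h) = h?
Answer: Rational(-261638584281, 29373916) ≈ -8907.2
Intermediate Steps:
Function('M')(N) = N
r = 8906
Add(Add(Mul(22344, Pow(-19041, -1)), Mul(Function('M')(3), Pow(-4628, -1))), Mul(-1, r)) = Add(Add(Mul(22344, Pow(-19041, -1)), Mul(3, Pow(-4628, -1))), Mul(-1, 8906)) = Add(Add(Mul(22344, Rational(-1, 19041)), Mul(3, Rational(-1, 4628))), -8906) = Add(Add(Rational(-7448, 6347), Rational(-3, 4628)), -8906) = Add(Rational(-34488385, 29373916), -8906) = Rational(-261638584281, 29373916)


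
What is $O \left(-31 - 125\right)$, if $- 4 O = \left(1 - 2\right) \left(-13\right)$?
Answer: $507$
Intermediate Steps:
$O = - \frac{13}{4}$ ($O = - \frac{\left(1 - 2\right) \left(-13\right)}{4} = - \frac{\left(-1\right) \left(-13\right)}{4} = \left(- \frac{1}{4}\right) 13 = - \frac{13}{4} \approx -3.25$)
$O \left(-31 - 125\right) = - \frac{13 \left(-31 - 125\right)}{4} = \left(- \frac{13}{4}\right) \left(-156\right) = 507$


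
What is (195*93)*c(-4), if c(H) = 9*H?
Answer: -652860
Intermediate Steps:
(195*93)*c(-4) = (195*93)*(9*(-4)) = 18135*(-36) = -652860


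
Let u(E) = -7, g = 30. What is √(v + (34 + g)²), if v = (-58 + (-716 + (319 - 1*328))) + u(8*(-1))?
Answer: √3306 ≈ 57.498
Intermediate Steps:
v = -790 (v = (-58 + (-716 + (319 - 1*328))) - 7 = (-58 + (-716 + (319 - 328))) - 7 = (-58 + (-716 - 9)) - 7 = (-58 - 725) - 7 = -783 - 7 = -790)
√(v + (34 + g)²) = √(-790 + (34 + 30)²) = √(-790 + 64²) = √(-790 + 4096) = √3306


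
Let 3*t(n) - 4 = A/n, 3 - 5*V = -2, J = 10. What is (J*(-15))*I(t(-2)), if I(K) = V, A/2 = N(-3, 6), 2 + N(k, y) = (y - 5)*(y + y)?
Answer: -150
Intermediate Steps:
N(k, y) = -2 + 2*y*(-5 + y) (N(k, y) = -2 + (y - 5)*(y + y) = -2 + (-5 + y)*(2*y) = -2 + 2*y*(-5 + y))
A = 20 (A = 2*(-2 - 10*6 + 2*6²) = 2*(-2 - 60 + 2*36) = 2*(-2 - 60 + 72) = 2*10 = 20)
V = 1 (V = ⅗ - ⅕*(-2) = ⅗ + ⅖ = 1)
t(n) = 4/3 + 20/(3*n) (t(n) = 4/3 + (20/n)/3 = 4/3 + 20/(3*n))
I(K) = 1
(J*(-15))*I(t(-2)) = (10*(-15))*1 = -150*1 = -150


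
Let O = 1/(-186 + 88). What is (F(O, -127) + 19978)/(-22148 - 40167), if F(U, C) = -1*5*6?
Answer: -19948/62315 ≈ -0.32012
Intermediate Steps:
O = -1/98 (O = 1/(-98) = -1/98 ≈ -0.010204)
F(U, C) = -30 (F(U, C) = -5*6 = -30)
(F(O, -127) + 19978)/(-22148 - 40167) = (-30 + 19978)/(-22148 - 40167) = 19948/(-62315) = 19948*(-1/62315) = -19948/62315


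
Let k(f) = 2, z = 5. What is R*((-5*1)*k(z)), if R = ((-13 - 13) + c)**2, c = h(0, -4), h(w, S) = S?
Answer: -9000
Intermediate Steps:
c = -4
R = 900 (R = ((-13 - 13) - 4)**2 = (-26 - 4)**2 = (-30)**2 = 900)
R*((-5*1)*k(z)) = 900*(-5*1*2) = 900*(-5*2) = 900*(-10) = -9000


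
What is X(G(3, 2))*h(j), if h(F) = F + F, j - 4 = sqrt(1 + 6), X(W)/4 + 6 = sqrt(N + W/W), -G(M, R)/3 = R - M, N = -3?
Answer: -8*(4 + sqrt(7))*(6 - I*sqrt(2)) ≈ -319.0 + 75.188*I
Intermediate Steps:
G(M, R) = -3*R + 3*M (G(M, R) = -3*(R - M) = -3*R + 3*M)
X(W) = -24 + 4*I*sqrt(2) (X(W) = -24 + 4*sqrt(-3 + W/W) = -24 + 4*sqrt(-3 + 1) = -24 + 4*sqrt(-2) = -24 + 4*(I*sqrt(2)) = -24 + 4*I*sqrt(2))
j = 4 + sqrt(7) (j = 4 + sqrt(1 + 6) = 4 + sqrt(7) ≈ 6.6458)
h(F) = 2*F
X(G(3, 2))*h(j) = (-24 + 4*I*sqrt(2))*(2*(4 + sqrt(7))) = (-24 + 4*I*sqrt(2))*(8 + 2*sqrt(7))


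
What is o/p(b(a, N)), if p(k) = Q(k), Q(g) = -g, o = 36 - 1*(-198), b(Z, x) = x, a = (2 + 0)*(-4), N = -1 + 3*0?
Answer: 234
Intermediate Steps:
N = -1 (N = -1 + 0 = -1)
a = -8 (a = 2*(-4) = -8)
o = 234 (o = 36 + 198 = 234)
p(k) = -k
o/p(b(a, N)) = 234/((-1*(-1))) = 234/1 = 234*1 = 234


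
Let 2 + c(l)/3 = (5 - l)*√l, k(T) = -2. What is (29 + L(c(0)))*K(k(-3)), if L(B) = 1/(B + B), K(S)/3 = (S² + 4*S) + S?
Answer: -1041/2 ≈ -520.50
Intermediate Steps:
c(l) = -6 + 3*√l*(5 - l) (c(l) = -6 + 3*((5 - l)*√l) = -6 + 3*(√l*(5 - l)) = -6 + 3*√l*(5 - l))
K(S) = 3*S² + 15*S (K(S) = 3*((S² + 4*S) + S) = 3*(S² + 5*S) = 3*S² + 15*S)
L(B) = 1/(2*B)
(29 + L(c(0)))*K(k(-3)) = (29 + 1/(2*(-6 - 3*0^(3/2) + 15*√0)))*(3*(-2)*(5 - 2)) = (29 + 1/(2*(-6 - 3*0 + 15*0)))*(3*(-2)*3) = (29 + 1/(2*(-6 + 0 + 0)))*(-18) = (29 + (½)/(-6))*(-18) = (29 + (½)*(-⅙))*(-18) = (29 - 1/12)*(-18) = (347/12)*(-18) = -1041/2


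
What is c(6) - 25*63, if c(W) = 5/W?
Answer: -9445/6 ≈ -1574.2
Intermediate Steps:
c(6) - 25*63 = 5/6 - 25*63 = 5*(⅙) - 1575 = ⅚ - 1575 = -9445/6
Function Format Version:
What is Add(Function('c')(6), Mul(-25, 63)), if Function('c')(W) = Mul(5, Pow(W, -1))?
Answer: Rational(-9445, 6) ≈ -1574.2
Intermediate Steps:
Add(Function('c')(6), Mul(-25, 63)) = Add(Mul(5, Pow(6, -1)), Mul(-25, 63)) = Add(Mul(5, Rational(1, 6)), -1575) = Add(Rational(5, 6), -1575) = Rational(-9445, 6)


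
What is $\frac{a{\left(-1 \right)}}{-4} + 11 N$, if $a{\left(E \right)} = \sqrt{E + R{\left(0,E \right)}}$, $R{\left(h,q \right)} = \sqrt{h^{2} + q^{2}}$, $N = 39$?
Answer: $429$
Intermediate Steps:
$a{\left(E \right)} = \sqrt{E + \sqrt{E^{2}}}$ ($a{\left(E \right)} = \sqrt{E + \sqrt{0^{2} + E^{2}}} = \sqrt{E + \sqrt{0 + E^{2}}} = \sqrt{E + \sqrt{E^{2}}}$)
$\frac{a{\left(-1 \right)}}{-4} + 11 N = \frac{\sqrt{-1 + \sqrt{\left(-1\right)^{2}}}}{-4} + 11 \cdot 39 = \sqrt{-1 + \sqrt{1}} \left(- \frac{1}{4}\right) + 429 = \sqrt{-1 + 1} \left(- \frac{1}{4}\right) + 429 = \sqrt{0} \left(- \frac{1}{4}\right) + 429 = 0 \left(- \frac{1}{4}\right) + 429 = 0 + 429 = 429$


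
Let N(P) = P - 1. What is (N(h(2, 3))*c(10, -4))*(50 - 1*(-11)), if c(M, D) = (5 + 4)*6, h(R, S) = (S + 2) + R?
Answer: 19764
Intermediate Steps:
h(R, S) = 2 + R + S (h(R, S) = (2 + S) + R = 2 + R + S)
N(P) = -1 + P
c(M, D) = 54 (c(M, D) = 9*6 = 54)
(N(h(2, 3))*c(10, -4))*(50 - 1*(-11)) = ((-1 + (2 + 2 + 3))*54)*(50 - 1*(-11)) = ((-1 + 7)*54)*(50 + 11) = (6*54)*61 = 324*61 = 19764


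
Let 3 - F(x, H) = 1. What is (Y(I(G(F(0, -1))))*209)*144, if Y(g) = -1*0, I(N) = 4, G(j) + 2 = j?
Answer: 0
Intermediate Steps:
F(x, H) = 2 (F(x, H) = 3 - 1*1 = 3 - 1 = 2)
G(j) = -2 + j
Y(g) = 0
(Y(I(G(F(0, -1))))*209)*144 = (0*209)*144 = 0*144 = 0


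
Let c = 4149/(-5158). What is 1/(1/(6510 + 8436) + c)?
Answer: -19272867/15501449 ≈ -1.2433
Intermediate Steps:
c = -4149/5158 (c = 4149*(-1/5158) = -4149/5158 ≈ -0.80438)
1/(1/(6510 + 8436) + c) = 1/(1/(6510 + 8436) - 4149/5158) = 1/(1/14946 - 4149/5158) = 1/(-15501449/19272867) = -19272867/15501449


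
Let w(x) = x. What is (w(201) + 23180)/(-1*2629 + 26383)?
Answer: 23381/23754 ≈ 0.98430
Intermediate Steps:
(w(201) + 23180)/(-1*2629 + 26383) = (201 + 23180)/(-1*2629 + 26383) = 23381/(-2629 + 26383) = 23381/23754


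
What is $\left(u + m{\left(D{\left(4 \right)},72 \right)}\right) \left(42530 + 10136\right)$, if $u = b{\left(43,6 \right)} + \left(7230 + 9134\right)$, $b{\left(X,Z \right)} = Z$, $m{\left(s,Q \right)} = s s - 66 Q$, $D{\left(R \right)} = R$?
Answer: $612716244$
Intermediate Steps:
$m{\left(s,Q \right)} = s^{2} - 66 Q$
$u = 16370$ ($u = 6 + \left(7230 + 9134\right) = 6 + 16364 = 16370$)
$\left(u + m{\left(D{\left(4 \right)},72 \right)}\right) \left(42530 + 10136\right) = \left(16370 + \left(4^{2} - 4752\right)\right) \left(42530 + 10136\right) = \left(16370 + \left(16 - 4752\right)\right) 52666 = \left(16370 - 4736\right) 52666 = 11634 \cdot 52666 = 612716244$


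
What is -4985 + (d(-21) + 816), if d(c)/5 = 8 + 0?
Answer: -4129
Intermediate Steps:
d(c) = 40 (d(c) = 5*(8 + 0) = 5*8 = 40)
-4985 + (d(-21) + 816) = -4985 + (40 + 816) = -4985 + 856 = -4129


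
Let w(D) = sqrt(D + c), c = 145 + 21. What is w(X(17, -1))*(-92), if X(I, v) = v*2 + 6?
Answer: -92*sqrt(170) ≈ -1199.5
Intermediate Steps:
c = 166
X(I, v) = 6 + 2*v (X(I, v) = 2*v + 6 = 6 + 2*v)
w(D) = sqrt(166 + D) (w(D) = sqrt(D + 166) = sqrt(166 + D))
w(X(17, -1))*(-92) = sqrt(166 + (6 + 2*(-1)))*(-92) = sqrt(166 + (6 - 2))*(-92) = sqrt(166 + 4)*(-92) = sqrt(170)*(-92) = -92*sqrt(170)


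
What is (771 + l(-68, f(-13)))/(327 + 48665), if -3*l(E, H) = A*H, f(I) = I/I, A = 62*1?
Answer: 2251/146976 ≈ 0.015315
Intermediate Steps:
A = 62
f(I) = 1
l(E, H) = -62*H/3
(771 + l(-68, f(-13)))/(327 + 48665) = (771 - 62/3*1)/(327 + 48665) = (771 - 62/3)/48992 = (2251/3)*(1/48992) = 2251/146976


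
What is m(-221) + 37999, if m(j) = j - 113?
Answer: 37665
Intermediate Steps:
m(j) = -113 + j
m(-221) + 37999 = (-113 - 221) + 37999 = -334 + 37999 = 37665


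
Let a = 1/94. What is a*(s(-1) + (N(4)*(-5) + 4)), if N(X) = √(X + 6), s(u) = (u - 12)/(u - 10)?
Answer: 57/1034 - 5*√10/94 ≈ -0.11308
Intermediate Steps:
a = 1/94 ≈ 0.010638
s(u) = (-12 + u)/(-10 + u)
N(X) = √(6 + X)
a*(s(-1) + (N(4)*(-5) + 4)) = ((-12 - 1)/(-10 - 1) + (√(6 + 4)*(-5) + 4))/94 = (-13/(-11) + (√10*(-5) + 4))/94 = (-1/11*(-13) + (-5*√10 + 4))/94 = (13/11 + (4 - 5*√10))/94 = (57/11 - 5*√10)/94 = 57/1034 - 5*√10/94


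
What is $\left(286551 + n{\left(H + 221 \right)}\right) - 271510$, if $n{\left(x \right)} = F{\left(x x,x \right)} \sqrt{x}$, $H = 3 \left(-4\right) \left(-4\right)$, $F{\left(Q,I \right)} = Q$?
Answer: $15041 + 72361 \sqrt{269} \approx 1.2019 \cdot 10^{6}$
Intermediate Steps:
$H = 48$ ($H = \left(-12\right) \left(-4\right) = 48$)
$n{\left(x \right)} = x^{\frac{5}{2}}$ ($n{\left(x \right)} = x x \sqrt{x} = x^{2} \sqrt{x} = x^{\frac{5}{2}}$)
$\left(286551 + n{\left(H + 221 \right)}\right) - 271510 = \left(286551 + \left(48 + 221\right)^{\frac{5}{2}}\right) - 271510 = \left(286551 + 269^{\frac{5}{2}}\right) - 271510 = \left(286551 + 72361 \sqrt{269}\right) - 271510 = 15041 + 72361 \sqrt{269}$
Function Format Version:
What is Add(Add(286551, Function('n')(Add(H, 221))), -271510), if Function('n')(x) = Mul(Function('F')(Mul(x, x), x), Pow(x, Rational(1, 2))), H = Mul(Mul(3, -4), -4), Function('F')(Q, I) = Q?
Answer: Add(15041, Mul(72361, Pow(269, Rational(1, 2)))) ≈ 1.2019e+6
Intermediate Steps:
H = 48 (H = Mul(-12, -4) = 48)
Function('n')(x) = Pow(x, Rational(5, 2)) (Function('n')(x) = Mul(Mul(x, x), Pow(x, Rational(1, 2))) = Mul(Pow(x, 2), Pow(x, Rational(1, 2))) = Pow(x, Rational(5, 2)))
Add(Add(286551, Function('n')(Add(H, 221))), -271510) = Add(Add(286551, Pow(Add(48, 221), Rational(5, 2))), -271510) = Add(Add(286551, Pow(269, Rational(5, 2))), -271510) = Add(Add(286551, Mul(72361, Pow(269, Rational(1, 2)))), -271510) = Add(15041, Mul(72361, Pow(269, Rational(1, 2))))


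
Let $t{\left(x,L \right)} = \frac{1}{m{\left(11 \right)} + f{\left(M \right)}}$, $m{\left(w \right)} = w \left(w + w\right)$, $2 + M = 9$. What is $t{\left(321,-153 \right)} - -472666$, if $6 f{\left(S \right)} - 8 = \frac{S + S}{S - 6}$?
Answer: $\frac{348354845}{737} \approx 4.7267 \cdot 10^{5}$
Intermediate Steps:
$M = 7$ ($M = -2 + 9 = 7$)
$m{\left(w \right)} = 2 w^{2}$ ($m{\left(w \right)} = w 2 w = 2 w^{2}$)
$f{\left(S \right)} = \frac{4}{3} + \frac{S}{3 \left(-6 + S\right)}$ ($f{\left(S \right)} = \frac{4}{3} + \frac{\left(S + S\right) \frac{1}{S - 6}}{6} = \frac{4}{3} + \frac{2 S \frac{1}{-6 + S}}{6} = \frac{4}{3} + \frac{S}{3 \left(-6 + S\right)}$)
$t{\left(x,L \right)} = \frac{3}{737}$ ($t{\left(x,L \right)} = \frac{1}{2 \cdot 11^{2} + \frac{-24 + 5 \cdot 7}{3 \left(-6 + 7\right)}} = \frac{1}{2 \cdot 121 + \frac{-24 + 35}{3 \cdot 1}} = \frac{1}{242 + \frac{1}{3} \cdot 1 \cdot 11} = \frac{1}{242 + \frac{11}{3}} = \frac{1}{\frac{737}{3}} = \frac{3}{737}$)
$t{\left(321,-153 \right)} - -472666 = \frac{3}{737} - -472666 = \frac{3}{737} + 472666 = \frac{348354845}{737}$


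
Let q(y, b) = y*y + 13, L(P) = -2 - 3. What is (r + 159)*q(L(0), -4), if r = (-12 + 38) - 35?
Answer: 5700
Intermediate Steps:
L(P) = -5
r = -9 (r = 26 - 35 = -9)
q(y, b) = 13 + y² (q(y, b) = y² + 13 = 13 + y²)
(r + 159)*q(L(0), -4) = (-9 + 159)*(13 + (-5)²) = 150*(13 + 25) = 150*38 = 5700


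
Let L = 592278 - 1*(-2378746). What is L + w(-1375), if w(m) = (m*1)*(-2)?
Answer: 2973774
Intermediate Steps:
L = 2971024 (L = 592278 + 2378746 = 2971024)
w(m) = -2*m (w(m) = m*(-2) = -2*m)
L + w(-1375) = 2971024 - 2*(-1375) = 2971024 + 2750 = 2973774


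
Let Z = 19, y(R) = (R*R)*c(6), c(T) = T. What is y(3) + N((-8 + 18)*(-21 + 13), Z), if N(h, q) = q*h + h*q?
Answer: -2986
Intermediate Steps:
y(R) = 6*R**2 (y(R) = (R*R)*6 = R**2*6 = 6*R**2)
N(h, q) = 2*h*q (N(h, q) = h*q + h*q = 2*h*q)
y(3) + N((-8 + 18)*(-21 + 13), Z) = 6*3**2 + 2*((-8 + 18)*(-21 + 13))*19 = 6*9 + 2*(10*(-8))*19 = 54 + 2*(-80)*19 = 54 - 3040 = -2986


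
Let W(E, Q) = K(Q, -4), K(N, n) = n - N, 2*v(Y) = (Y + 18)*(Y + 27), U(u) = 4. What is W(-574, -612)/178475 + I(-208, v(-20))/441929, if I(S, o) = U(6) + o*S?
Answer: 529266332/78873278275 ≈ 0.0067103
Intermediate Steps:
v(Y) = (18 + Y)*(27 + Y)/2 (v(Y) = ((Y + 18)*(Y + 27))/2 = ((18 + Y)*(27 + Y))/2 = (18 + Y)*(27 + Y)/2)
W(E, Q) = -4 - Q
I(S, o) = 4 + S*o (I(S, o) = 4 + o*S = 4 + S*o)
W(-574, -612)/178475 + I(-208, v(-20))/441929 = (-4 - 1*(-612))/178475 + (4 - 208*(243 + (1/2)*(-20)**2 + (45/2)*(-20)))/441929 = (-4 + 612)*(1/178475) + (4 - 208*(243 + (1/2)*400 - 450))*(1/441929) = 608*(1/178475) + (4 - 208*(243 + 200 - 450))*(1/441929) = 608/178475 + (4 - 208*(-7))*(1/441929) = 608/178475 + (4 + 1456)*(1/441929) = 608/178475 + 1460*(1/441929) = 608/178475 + 1460/441929 = 529266332/78873278275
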